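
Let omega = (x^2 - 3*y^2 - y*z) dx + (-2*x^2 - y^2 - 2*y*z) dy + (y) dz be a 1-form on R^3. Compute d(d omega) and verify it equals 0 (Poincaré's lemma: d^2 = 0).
d(d omega) = 0

Step 1: d omega = sum_{i<j} (∂f_j/∂x_i - ∂f_i/∂x_j) dx_i ∧ dx_j:
  coeff of dx ∧ dy: -4*x + 6*y + z
  coeff of dx ∧ dz: y
  coeff of dy ∧ dz: 2*y + 1
Step 2: Apply d again to each 2-form coefficient. The only possible 3-form in R^3 is dx ∧ dy ∧ dz, with coefficient
  ∂(coeff of dy∧dz)/∂x - ∂(coeff of dx∧dz)/∂y + ∂(coeff of dx∧dy)/∂z
  = ∂/∂x (2*y + 1) - ∂/∂y (y) + ∂/∂z (-4*x + 6*y + z).
Each of these terms simplifies to sums of mixed partials that cancel in pairs. The result is 0 (by equality of mixed partials for smooth functions — Schwarz / Clairaut).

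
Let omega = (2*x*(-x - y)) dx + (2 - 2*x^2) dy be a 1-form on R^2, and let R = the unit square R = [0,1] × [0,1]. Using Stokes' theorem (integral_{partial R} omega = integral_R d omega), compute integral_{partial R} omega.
integral_(partial R) omega = -1

Stokes: integral_partial_R omega = integral_R d omega with d omega = (∂Q/∂x - ∂P/∂y) dx ∧ dy.
  ∂Q/∂x = -4*x
  ∂P/∂y = -2*x
  integrand = ∂Q/∂x - ∂P/∂y = -2*x.
Integrating over R: integral_0^1 integral_0^1 (-2*x) dx dy = -1.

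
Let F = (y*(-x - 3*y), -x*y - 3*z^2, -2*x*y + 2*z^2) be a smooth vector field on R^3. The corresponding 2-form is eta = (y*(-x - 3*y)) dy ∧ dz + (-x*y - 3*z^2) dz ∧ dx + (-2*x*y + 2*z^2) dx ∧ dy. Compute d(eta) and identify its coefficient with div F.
d(eta) = (-x - y + 4*z) dx ∧ dy ∧ dz; div F = -x - y + 4*z

For a 2-form in R^3 of the form above, applying d gives a 3-form with coefficient ∂P/∂x + ∂Q/∂y + ∂R/∂z:
  ∂P/∂x = -y
  ∂Q/∂y = -x
  ∂R/∂z = 4*z
Sum = -x - y + 4*z, which is exactly div F.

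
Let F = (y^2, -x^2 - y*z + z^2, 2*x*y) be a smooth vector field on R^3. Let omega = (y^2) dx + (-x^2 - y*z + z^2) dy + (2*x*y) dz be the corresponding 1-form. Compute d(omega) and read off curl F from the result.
d(omega) = (2*x + y - 2*z) dy ∧ dz + (-2*y) dz ∧ dx + (-2*x - 2*y) dx ∧ dy; curl F = (2*x + y - 2*z, -2*y, -2*x - 2*y)

d omega = sum_{i<j} (∂f_j/∂x_i - ∂f_i/∂x_j) dx_i ∧ dx_j. Under the identification (dy ∧ dz, dz ∧ dx, dx ∧ dy) ↔ (e_x, e_y, e_z), the coefficients are exactly the components of curl F. Compute:
  ∂R/∂y - ∂Q/∂z = (2*x) - (-y + 2*z) = 2*x + y - 2*z
  ∂P/∂z - ∂R/∂x = (0) - (2*y) = -2*y
  ∂Q/∂x - ∂P/∂y = (-2*x) - (2*y) = -2*x - 2*y.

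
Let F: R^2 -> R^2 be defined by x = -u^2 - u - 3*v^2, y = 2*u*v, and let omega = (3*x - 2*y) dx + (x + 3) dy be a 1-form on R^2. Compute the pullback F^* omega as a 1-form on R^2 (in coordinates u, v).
F^* omega = (6*u^3 + 6*u^2*v + 9*u^2 + 18*u*v^2 + 2*u*v + 3*u - 6*v^3 + 9*v^2 + 6*v) du + (-2*u^3 + 18*u^2*v - 2*u^2 + 18*u*v^2 + 18*u*v + 6*u + 54*v^3) dv

Using F^*(f dg) = (f ∘ F) d(g ∘ F), substitute each coordinate x_i by F_i(u, v) in f_i, and replace dx_i by d F_i = (∂F_i/∂u) du + (∂F_i/∂v) dv.
  For the x component: f_1(F) = -3*u^2 - 4*u*v - 3*u - 9*v^2; d F_1 = (-2*u - 1) du + (-6*v) dv
  For the y component: f_2(F) = -u^2 - u - 3*v^2 + 3; d F_2 = (2*v) du + (2*u) dv
Combining and collecting du, dv coefficients:
  coeff of du: 6*u^3 + 6*u^2*v + 9*u^2 + 18*u*v^2 + 2*u*v + 3*u - 6*v^3 + 9*v^2 + 6*v
  coeff of dv: -2*u^3 + 18*u^2*v - 2*u^2 + 18*u*v^2 + 18*u*v + 6*u + 54*v^3
F^* omega = (6*u^3 + 6*u^2*v + 9*u^2 + 18*u*v^2 + 2*u*v + 3*u - 6*v^3 + 9*v^2 + 6*v) du + (-2*u^3 + 18*u^2*v - 2*u^2 + 18*u*v^2 + 18*u*v + 6*u + 54*v^3) dv.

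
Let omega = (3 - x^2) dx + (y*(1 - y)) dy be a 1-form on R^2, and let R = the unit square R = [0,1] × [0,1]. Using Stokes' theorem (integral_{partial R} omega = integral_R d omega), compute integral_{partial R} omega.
integral_(partial R) omega = 0

Stokes: integral_partial_R omega = integral_R d omega with d omega = (∂Q/∂x - ∂P/∂y) dx ∧ dy.
  ∂Q/∂x = 0
  ∂P/∂y = 0
  integrand = ∂Q/∂x - ∂P/∂y = 0.
Integrating over R: integral_0^1 integral_0^1 (0) dx dy = 0.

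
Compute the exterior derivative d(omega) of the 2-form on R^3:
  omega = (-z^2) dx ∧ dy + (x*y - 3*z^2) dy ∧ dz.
d(omega) = (y - 2*z) dx ∧ dy ∧ dz

For a 2-form omega = sum_{i<j} g_{ij} dx_i ∧ dx_j, the exterior derivative is
  d(omega) = sum_{i<j} d(g_{ij}) ∧ dx_i ∧ dx_j = sum_{i<j, k} (∂g_{ij}/∂x_k) dx_k ∧ dx_i ∧ dx_j.
Expand each term, using dx_k ∧ dx_i ∧ dx_j = sgn(permutation) dx_{(a)} ∧ dx_{(b)} ∧ dx_{(c)} with (a < b < c) sorted:
  d(-z^2) includes (∂/∂z)(-z^2) dz = (-2*z) dz, which multiplied by dx ∧ dy gives (-2*z) dx ∧ dy ∧ dz
  d(x*y - 3*z^2) includes (∂/∂x)(x*y - 3*z^2) dx = (y) dx, which multiplied by dy ∧ dz gives (y) dx ∧ dy ∧ dz
Collecting like 3-forms: d(omega) = (y - 2*z) dx ∧ dy ∧ dz.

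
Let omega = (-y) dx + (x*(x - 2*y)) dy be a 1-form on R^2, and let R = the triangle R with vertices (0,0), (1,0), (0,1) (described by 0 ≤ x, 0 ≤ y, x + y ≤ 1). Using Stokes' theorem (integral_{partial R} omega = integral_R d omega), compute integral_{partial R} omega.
integral_(partial R) omega = 1/2

Stokes: integral_partial_R omega = integral_R d omega with d omega = (∂Q/∂x - ∂P/∂y) dx ∧ dy.
  ∂Q/∂x = 2*x - 2*y
  ∂P/∂y = -1
  integrand = ∂Q/∂x - ∂P/∂y = 2*x - 2*y + 1.
Integrating over R: integral_0^1 integral_0^{1-x} (2*x - 2*y + 1) dy dx = 1/2.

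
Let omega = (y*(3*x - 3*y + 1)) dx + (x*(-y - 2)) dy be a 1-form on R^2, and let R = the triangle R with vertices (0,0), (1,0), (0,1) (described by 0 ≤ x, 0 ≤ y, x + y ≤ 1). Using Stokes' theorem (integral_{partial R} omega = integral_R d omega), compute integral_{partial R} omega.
integral_(partial R) omega = -7/6

Stokes: integral_partial_R omega = integral_R d omega with d omega = (∂Q/∂x - ∂P/∂y) dx ∧ dy.
  ∂Q/∂x = -y - 2
  ∂P/∂y = 3*x - 6*y + 1
  integrand = ∂Q/∂x - ∂P/∂y = -3*x + 5*y - 3.
Integrating over R: integral_0^1 integral_0^{1-x} (-3*x + 5*y - 3) dy dx = -7/6.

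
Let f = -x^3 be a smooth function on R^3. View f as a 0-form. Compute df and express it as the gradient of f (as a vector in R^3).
df = (-3*x^2) dx + (0) dy + (0) dz; grad f = (-3*x^2, 0, 0)

For a 0-form f, d f = (∂f/∂x) dx + (∂f/∂y) dy + (∂f/∂z) dz. The components of the vector representation are exactly the entries of grad f in Cartesian coordinates:
  ∂f/∂x = -3*x^2
  ∂f/∂y = 0
  ∂f/∂z = 0.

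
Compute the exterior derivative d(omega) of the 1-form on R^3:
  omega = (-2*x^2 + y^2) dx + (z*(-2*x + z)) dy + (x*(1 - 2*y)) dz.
d(omega) = (-2*y - 2*z) dx ∧ dy + (1 - 2*y) dx ∧ dz + (-2*z) dy ∧ dz

For a 1-form omega = sum_i f_i dx_i, the exterior derivative is
  d(omega) = sum_{i < j} (∂f_j/∂x_i - ∂f_i/∂x_j) dx_i ∧ dx_j.
  coefficient of dx ∧ dy: ∂f_2/∂x - ∂f_1/∂y = ∂(z*(-2*x + z))/∂x - ∂(-2*x^2 + y^2)/∂y = -2*y - 2*z
  coefficient of dx ∧ dz: ∂f_3/∂x - ∂f_1/∂z = ∂(x*(1 - 2*y))/∂x - ∂(-2*x^2 + y^2)/∂z = 1 - 2*y
  coefficient of dy ∧ dz: ∂f_3/∂y - ∂f_2/∂z = ∂(x*(1 - 2*y))/∂y - ∂(z*(-2*x + z))/∂z = -2*z
Assembling: d(omega) = (-2*y - 2*z) dx ∧ dy + (1 - 2*y) dx ∧ dz + (-2*z) dy ∧ dz.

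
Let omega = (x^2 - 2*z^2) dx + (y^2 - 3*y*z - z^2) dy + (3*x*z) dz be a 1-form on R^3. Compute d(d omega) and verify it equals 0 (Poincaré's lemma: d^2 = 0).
d(d omega) = 0

Step 1: d omega = sum_{i<j} (∂f_j/∂x_i - ∂f_i/∂x_j) dx_i ∧ dx_j:
  coeff of dx ∧ dy: 0
  coeff of dx ∧ dz: 7*z
  coeff of dy ∧ dz: 3*y + 2*z
Step 2: Apply d again to each 2-form coefficient. The only possible 3-form in R^3 is dx ∧ dy ∧ dz, with coefficient
  ∂(coeff of dy∧dz)/∂x - ∂(coeff of dx∧dz)/∂y + ∂(coeff of dx∧dy)/∂z
  = ∂/∂x (3*y + 2*z) - ∂/∂y (7*z) + ∂/∂z (0).
Each of these terms simplifies to sums of mixed partials that cancel in pairs. The result is 0 (by equality of mixed partials for smooth functions — Schwarz / Clairaut).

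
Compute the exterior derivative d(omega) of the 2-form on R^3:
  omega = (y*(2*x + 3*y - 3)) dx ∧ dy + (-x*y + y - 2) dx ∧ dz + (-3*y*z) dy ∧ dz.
d(omega) = (x - 1) dx ∧ dy ∧ dz

For a 2-form omega = sum_{i<j} g_{ij} dx_i ∧ dx_j, the exterior derivative is
  d(omega) = sum_{i<j} d(g_{ij}) ∧ dx_i ∧ dx_j = sum_{i<j, k} (∂g_{ij}/∂x_k) dx_k ∧ dx_i ∧ dx_j.
Expand each term, using dx_k ∧ dx_i ∧ dx_j = sgn(permutation) dx_{(a)} ∧ dx_{(b)} ∧ dx_{(c)} with (a < b < c) sorted:
  d(-x*y + y - 2) includes (∂/∂y)(-x*y + y - 2) dy = (1 - x) dy, which multiplied by dx ∧ dz gives (x - 1) dx ∧ dy ∧ dz
Collecting like 3-forms: d(omega) = (x - 1) dx ∧ dy ∧ dz.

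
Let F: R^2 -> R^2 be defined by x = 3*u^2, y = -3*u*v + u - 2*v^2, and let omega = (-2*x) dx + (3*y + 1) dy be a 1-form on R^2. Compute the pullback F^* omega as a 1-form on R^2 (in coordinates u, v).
F^* omega = (-36*u^3 + 27*u*v^2 - 18*u*v + 3*u + 18*v^3 - 6*v^2 - 3*v + 1) du + (27*u^2*v - 9*u^2 + 54*u*v^2 - 12*u*v - 3*u + 24*v^3 - 4*v) dv

Using F^*(f dg) = (f ∘ F) d(g ∘ F), substitute each coordinate x_i by F_i(u, v) in f_i, and replace dx_i by d F_i = (∂F_i/∂u) du + (∂F_i/∂v) dv.
  For the x component: f_1(F) = -6*u^2; d F_1 = (6*u) du + (0) dv
  For the y component: f_2(F) = -9*u*v + 3*u - 6*v^2 + 1; d F_2 = (1 - 3*v) du + (-3*u - 4*v) dv
Combining and collecting du, dv coefficients:
  coeff of du: -36*u^3 + 27*u*v^2 - 18*u*v + 3*u + 18*v^3 - 6*v^2 - 3*v + 1
  coeff of dv: 27*u^2*v - 9*u^2 + 54*u*v^2 - 12*u*v - 3*u + 24*v^3 - 4*v
F^* omega = (-36*u^3 + 27*u*v^2 - 18*u*v + 3*u + 18*v^3 - 6*v^2 - 3*v + 1) du + (27*u^2*v - 9*u^2 + 54*u*v^2 - 12*u*v - 3*u + 24*v^3 - 4*v) dv.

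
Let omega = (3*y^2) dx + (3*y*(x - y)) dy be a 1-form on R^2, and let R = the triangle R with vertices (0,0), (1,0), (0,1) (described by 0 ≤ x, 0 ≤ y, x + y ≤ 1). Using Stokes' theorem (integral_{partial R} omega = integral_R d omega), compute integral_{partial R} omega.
integral_(partial R) omega = -1/2

Stokes: integral_partial_R omega = integral_R d omega with d omega = (∂Q/∂x - ∂P/∂y) dx ∧ dy.
  ∂Q/∂x = 3*y
  ∂P/∂y = 6*y
  integrand = ∂Q/∂x - ∂P/∂y = -3*y.
Integrating over R: integral_0^1 integral_0^{1-x} (-3*y) dy dx = -1/2.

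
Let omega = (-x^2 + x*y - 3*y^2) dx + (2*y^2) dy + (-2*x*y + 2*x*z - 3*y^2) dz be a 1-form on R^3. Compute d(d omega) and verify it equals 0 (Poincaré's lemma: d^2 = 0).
d(d omega) = 0

Step 1: d omega = sum_{i<j} (∂f_j/∂x_i - ∂f_i/∂x_j) dx_i ∧ dx_j:
  coeff of dx ∧ dy: -x + 6*y
  coeff of dx ∧ dz: -2*y + 2*z
  coeff of dy ∧ dz: -2*x - 6*y
Step 2: Apply d again to each 2-form coefficient. The only possible 3-form in R^3 is dx ∧ dy ∧ dz, with coefficient
  ∂(coeff of dy∧dz)/∂x - ∂(coeff of dx∧dz)/∂y + ∂(coeff of dx∧dy)/∂z
  = ∂/∂x (-2*x - 6*y) - ∂/∂y (-2*y + 2*z) + ∂/∂z (-x + 6*y).
Each of these terms simplifies to sums of mixed partials that cancel in pairs. The result is 0 (by equality of mixed partials for smooth functions — Schwarz / Clairaut).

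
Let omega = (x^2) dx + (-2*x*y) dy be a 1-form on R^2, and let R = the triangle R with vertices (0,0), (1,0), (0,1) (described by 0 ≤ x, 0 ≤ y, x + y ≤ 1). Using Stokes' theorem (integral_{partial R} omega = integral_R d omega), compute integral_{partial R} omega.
integral_(partial R) omega = -1/3

Stokes: integral_partial_R omega = integral_R d omega with d omega = (∂Q/∂x - ∂P/∂y) dx ∧ dy.
  ∂Q/∂x = -2*y
  ∂P/∂y = 0
  integrand = ∂Q/∂x - ∂P/∂y = -2*y.
Integrating over R: integral_0^1 integral_0^{1-x} (-2*y) dy dx = -1/3.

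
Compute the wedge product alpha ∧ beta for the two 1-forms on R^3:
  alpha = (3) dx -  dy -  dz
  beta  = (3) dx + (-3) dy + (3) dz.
alpha ∧ beta = (-6) dx ∧ dy + (12) dx ∧ dz + (-6) dy ∧ dz

Distribute the wedge, using dx_i ∧ dx_j = -dx_j ∧ dx_i and dx_i ∧ dx_i = 0. For each pair (i, j) with i < j, the coefficient of dx_i ∧ dx_j in alpha ∧ beta is (alpha_i * beta_j - alpha_j * beta_i). Collecting: alpha ∧ beta = (-6) dx ∧ dy + (12) dx ∧ dz + (-6) dy ∧ dz.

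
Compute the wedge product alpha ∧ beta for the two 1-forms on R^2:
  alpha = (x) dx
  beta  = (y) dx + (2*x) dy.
alpha ∧ beta = (2*x^2) dx ∧ dy

Distribute the wedge, using dx_i ∧ dx_j = -dx_j ∧ dx_i and dx_i ∧ dx_i = 0. For each pair (i, j) with i < j, the coefficient of dx_i ∧ dx_j in alpha ∧ beta is (alpha_i * beta_j - alpha_j * beta_i). Collecting: alpha ∧ beta = (2*x^2) dx ∧ dy.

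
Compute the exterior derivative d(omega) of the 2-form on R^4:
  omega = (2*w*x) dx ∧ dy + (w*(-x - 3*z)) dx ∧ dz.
d(omega) = (2*x) dx ∧ dy ∧ dw + (-x - 3*z) dx ∧ dz ∧ dw

For a 2-form omega = sum_{i<j} g_{ij} dx_i ∧ dx_j, the exterior derivative is
  d(omega) = sum_{i<j} d(g_{ij}) ∧ dx_i ∧ dx_j = sum_{i<j, k} (∂g_{ij}/∂x_k) dx_k ∧ dx_i ∧ dx_j.
Expand each term, using dx_k ∧ dx_i ∧ dx_j = sgn(permutation) dx_{(a)} ∧ dx_{(b)} ∧ dx_{(c)} with (a < b < c) sorted:
  d(2*w*x) includes (∂/∂w)(2*w*x) dw = (2*x) dw, which multiplied by dx ∧ dy gives (2*x) dx ∧ dy ∧ dw
  d(w*(-x - 3*z)) includes (∂/∂w)(w*(-x - 3*z)) dw = (-x - 3*z) dw, which multiplied by dx ∧ dz gives (-x - 3*z) dx ∧ dz ∧ dw
Collecting like 3-forms: d(omega) = (2*x) dx ∧ dy ∧ dw + (-x - 3*z) dx ∧ dz ∧ dw.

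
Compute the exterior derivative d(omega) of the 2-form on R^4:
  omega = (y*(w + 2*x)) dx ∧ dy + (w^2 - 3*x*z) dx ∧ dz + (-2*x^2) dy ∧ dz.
d(omega) = (y) dx ∧ dy ∧ dw + (2*w) dx ∧ dz ∧ dw + (-4*x) dx ∧ dy ∧ dz

For a 2-form omega = sum_{i<j} g_{ij} dx_i ∧ dx_j, the exterior derivative is
  d(omega) = sum_{i<j} d(g_{ij}) ∧ dx_i ∧ dx_j = sum_{i<j, k} (∂g_{ij}/∂x_k) dx_k ∧ dx_i ∧ dx_j.
Expand each term, using dx_k ∧ dx_i ∧ dx_j = sgn(permutation) dx_{(a)} ∧ dx_{(b)} ∧ dx_{(c)} with (a < b < c) sorted:
  d(y*(w + 2*x)) includes (∂/∂w)(y*(w + 2*x)) dw = (y) dw, which multiplied by dx ∧ dy gives (y) dx ∧ dy ∧ dw
  d(w^2 - 3*x*z) includes (∂/∂w)(w^2 - 3*x*z) dw = (2*w) dw, which multiplied by dx ∧ dz gives (2*w) dx ∧ dz ∧ dw
  d(-2*x^2) includes (∂/∂x)(-2*x^2) dx = (-4*x) dx, which multiplied by dy ∧ dz gives (-4*x) dx ∧ dy ∧ dz
Collecting like 3-forms: d(omega) = (y) dx ∧ dy ∧ dw + (2*w) dx ∧ dz ∧ dw + (-4*x) dx ∧ dy ∧ dz.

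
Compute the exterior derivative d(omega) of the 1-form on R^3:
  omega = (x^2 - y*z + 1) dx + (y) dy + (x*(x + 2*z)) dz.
d(omega) = (z) dx ∧ dy + (2*x + y + 2*z) dx ∧ dz

For a 1-form omega = sum_i f_i dx_i, the exterior derivative is
  d(omega) = sum_{i < j} (∂f_j/∂x_i - ∂f_i/∂x_j) dx_i ∧ dx_j.
  coefficient of dx ∧ dy: ∂f_2/∂x - ∂f_1/∂y = ∂(y)/∂x - ∂(x^2 - y*z + 1)/∂y = z
  coefficient of dx ∧ dz: ∂f_3/∂x - ∂f_1/∂z = ∂(x*(x + 2*z))/∂x - ∂(x^2 - y*z + 1)/∂z = 2*x + y + 2*z
Assembling: d(omega) = (z) dx ∧ dy + (2*x + y + 2*z) dx ∧ dz.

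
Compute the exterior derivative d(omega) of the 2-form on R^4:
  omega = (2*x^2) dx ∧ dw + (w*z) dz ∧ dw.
d(omega) = 0

For a 2-form omega = sum_{i<j} g_{ij} dx_i ∧ dx_j, the exterior derivative is
  d(omega) = sum_{i<j} d(g_{ij}) ∧ dx_i ∧ dx_j = sum_{i<j, k} (∂g_{ij}/∂x_k) dx_k ∧ dx_i ∧ dx_j.
Expand each term, using dx_k ∧ dx_i ∧ dx_j = sgn(permutation) dx_{(a)} ∧ dx_{(b)} ∧ dx_{(c)} with (a < b < c) sorted:

Collecting like 3-forms: d(omega) = 0.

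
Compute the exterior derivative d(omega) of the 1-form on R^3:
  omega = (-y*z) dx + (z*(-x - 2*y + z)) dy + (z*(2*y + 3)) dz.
d(omega) = (y) dx ∧ dz + (x + 2*y) dy ∧ dz

For a 1-form omega = sum_i f_i dx_i, the exterior derivative is
  d(omega) = sum_{i < j} (∂f_j/∂x_i - ∂f_i/∂x_j) dx_i ∧ dx_j.
  coefficient of dx ∧ dz: ∂f_3/∂x - ∂f_1/∂z = ∂(z*(2*y + 3))/∂x - ∂(-y*z)/∂z = y
  coefficient of dy ∧ dz: ∂f_3/∂y - ∂f_2/∂z = ∂(z*(2*y + 3))/∂y - ∂(z*(-x - 2*y + z))/∂z = x + 2*y
Assembling: d(omega) = (y) dx ∧ dz + (x + 2*y) dy ∧ dz.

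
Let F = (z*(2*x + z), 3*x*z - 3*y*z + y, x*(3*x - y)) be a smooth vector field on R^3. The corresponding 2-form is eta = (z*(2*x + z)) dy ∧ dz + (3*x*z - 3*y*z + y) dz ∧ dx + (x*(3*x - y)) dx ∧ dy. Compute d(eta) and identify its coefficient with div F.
d(eta) = (1 - z) dx ∧ dy ∧ dz; div F = 1 - z

For a 2-form in R^3 of the form above, applying d gives a 3-form with coefficient ∂P/∂x + ∂Q/∂y + ∂R/∂z:
  ∂P/∂x = 2*z
  ∂Q/∂y = 1 - 3*z
  ∂R/∂z = 0
Sum = 1 - z, which is exactly div F.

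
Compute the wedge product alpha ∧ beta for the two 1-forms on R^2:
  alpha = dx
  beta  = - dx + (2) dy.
alpha ∧ beta = (2) dx ∧ dy

Distribute the wedge, using dx_i ∧ dx_j = -dx_j ∧ dx_i and dx_i ∧ dx_i = 0. For each pair (i, j) with i < j, the coefficient of dx_i ∧ dx_j in alpha ∧ beta is (alpha_i * beta_j - alpha_j * beta_i). Collecting: alpha ∧ beta = (2) dx ∧ dy.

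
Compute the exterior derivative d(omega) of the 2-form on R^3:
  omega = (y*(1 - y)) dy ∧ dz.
d(omega) = 0

For a 2-form omega = sum_{i<j} g_{ij} dx_i ∧ dx_j, the exterior derivative is
  d(omega) = sum_{i<j} d(g_{ij}) ∧ dx_i ∧ dx_j = sum_{i<j, k} (∂g_{ij}/∂x_k) dx_k ∧ dx_i ∧ dx_j.
Expand each term, using dx_k ∧ dx_i ∧ dx_j = sgn(permutation) dx_{(a)} ∧ dx_{(b)} ∧ dx_{(c)} with (a < b < c) sorted:

Collecting like 3-forms: d(omega) = 0.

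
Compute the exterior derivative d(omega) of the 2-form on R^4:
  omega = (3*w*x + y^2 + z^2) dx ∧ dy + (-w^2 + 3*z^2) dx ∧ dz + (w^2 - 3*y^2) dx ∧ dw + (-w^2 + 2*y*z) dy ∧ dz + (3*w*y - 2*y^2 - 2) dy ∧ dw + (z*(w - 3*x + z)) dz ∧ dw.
d(omega) = (2*z) dx ∧ dy ∧ dz + (3*x + 6*y) dx ∧ dy ∧ dw + (-2*w - 3*z) dx ∧ dz ∧ dw + (-2*w) dy ∧ dz ∧ dw

For a 2-form omega = sum_{i<j} g_{ij} dx_i ∧ dx_j, the exterior derivative is
  d(omega) = sum_{i<j} d(g_{ij}) ∧ dx_i ∧ dx_j = sum_{i<j, k} (∂g_{ij}/∂x_k) dx_k ∧ dx_i ∧ dx_j.
Expand each term, using dx_k ∧ dx_i ∧ dx_j = sgn(permutation) dx_{(a)} ∧ dx_{(b)} ∧ dx_{(c)} with (a < b < c) sorted:
  d(3*w*x + y^2 + z^2) includes (∂/∂z)(3*w*x + y^2 + z^2) dz = (2*z) dz, which multiplied by dx ∧ dy gives (2*z) dx ∧ dy ∧ dz
  d(3*w*x + y^2 + z^2) includes (∂/∂w)(3*w*x + y^2 + z^2) dw = (3*x) dw, which multiplied by dx ∧ dy gives (3*x) dx ∧ dy ∧ dw
  d(-w^2 + 3*z^2) includes (∂/∂w)(-w^2 + 3*z^2) dw = (-2*w) dw, which multiplied by dx ∧ dz gives (-2*w) dx ∧ dz ∧ dw
  d(w^2 - 3*y^2) includes (∂/∂y)(w^2 - 3*y^2) dy = (-6*y) dy, which multiplied by dx ∧ dw gives (6*y) dx ∧ dy ∧ dw
  d(-w^2 + 2*y*z) includes (∂/∂w)(-w^2 + 2*y*z) dw = (-2*w) dw, which multiplied by dy ∧ dz gives (-2*w) dy ∧ dz ∧ dw
  d(z*(w - 3*x + z)) includes (∂/∂x)(z*(w - 3*x + z)) dx = (-3*z) dx, which multiplied by dz ∧ dw gives (-3*z) dx ∧ dz ∧ dw
Collecting like 3-forms: d(omega) = (2*z) dx ∧ dy ∧ dz + (3*x + 6*y) dx ∧ dy ∧ dw + (-2*w - 3*z) dx ∧ dz ∧ dw + (-2*w) dy ∧ dz ∧ dw.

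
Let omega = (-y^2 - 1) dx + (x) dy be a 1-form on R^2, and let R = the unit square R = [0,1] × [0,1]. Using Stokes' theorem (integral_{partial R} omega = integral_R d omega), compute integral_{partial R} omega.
integral_(partial R) omega = 2

Stokes: integral_partial_R omega = integral_R d omega with d omega = (∂Q/∂x - ∂P/∂y) dx ∧ dy.
  ∂Q/∂x = 1
  ∂P/∂y = -2*y
  integrand = ∂Q/∂x - ∂P/∂y = 2*y + 1.
Integrating over R: integral_0^1 integral_0^1 (2*y + 1) dx dy = 2.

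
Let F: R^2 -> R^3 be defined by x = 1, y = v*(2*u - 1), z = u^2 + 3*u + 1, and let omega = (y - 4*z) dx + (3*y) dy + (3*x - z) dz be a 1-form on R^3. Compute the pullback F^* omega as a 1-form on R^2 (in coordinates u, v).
F^* omega = (-2*u^3 - 9*u^2 + 12*u*v^2 - 5*u - 6*v^2 + 6) du + (3*v*(4*u^2 - 4*u + 1)) dv

Using F^*(f dg) = (f ∘ F) d(g ∘ F), substitute each coordinate x_i by F_i(u, v) in f_i, and replace dx_i by d F_i = (∂F_i/∂u) du + (∂F_i/∂v) dv.
  For the x component: f_1(F) = -4*u^2 + 2*u*v - 12*u - v - 4; d F_1 = (0) du + (0) dv
  For the y component: f_2(F) = 3*v*(2*u - 1); d F_2 = (2*v) du + (2*u - 1) dv
  For the z component: f_3(F) = -u^2 - 3*u + 2; d F_3 = (2*u + 3) du + (0) dv
Combining and collecting du, dv coefficients:
  coeff of du: -2*u^3 - 9*u^2 + 12*u*v^2 - 5*u - 6*v^2 + 6
  coeff of dv: 3*v*(4*u^2 - 4*u + 1)
F^* omega = (-2*u^3 - 9*u^2 + 12*u*v^2 - 5*u - 6*v^2 + 6) du + (3*v*(4*u^2 - 4*u + 1)) dv.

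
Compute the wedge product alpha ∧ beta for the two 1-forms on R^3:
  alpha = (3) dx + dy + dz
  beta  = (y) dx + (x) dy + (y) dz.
alpha ∧ beta = (3*x - y) dx ∧ dy + (2*y) dx ∧ dz + (-x + y) dy ∧ dz

Distribute the wedge, using dx_i ∧ dx_j = -dx_j ∧ dx_i and dx_i ∧ dx_i = 0. For each pair (i, j) with i < j, the coefficient of dx_i ∧ dx_j in alpha ∧ beta is (alpha_i * beta_j - alpha_j * beta_i). Collecting: alpha ∧ beta = (3*x - y) dx ∧ dy + (2*y) dx ∧ dz + (-x + y) dy ∧ dz.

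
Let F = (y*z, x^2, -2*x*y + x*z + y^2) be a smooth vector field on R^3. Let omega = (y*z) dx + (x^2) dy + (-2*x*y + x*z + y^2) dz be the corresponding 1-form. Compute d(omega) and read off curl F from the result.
d(omega) = (-2*x + 2*y) dy ∧ dz + (3*y - z) dz ∧ dx + (2*x - z) dx ∧ dy; curl F = (-2*x + 2*y, 3*y - z, 2*x - z)

d omega = sum_{i<j} (∂f_j/∂x_i - ∂f_i/∂x_j) dx_i ∧ dx_j. Under the identification (dy ∧ dz, dz ∧ dx, dx ∧ dy) ↔ (e_x, e_y, e_z), the coefficients are exactly the components of curl F. Compute:
  ∂R/∂y - ∂Q/∂z = (-2*x + 2*y) - (0) = -2*x + 2*y
  ∂P/∂z - ∂R/∂x = (y) - (-2*y + z) = 3*y - z
  ∂Q/∂x - ∂P/∂y = (2*x) - (z) = 2*x - z.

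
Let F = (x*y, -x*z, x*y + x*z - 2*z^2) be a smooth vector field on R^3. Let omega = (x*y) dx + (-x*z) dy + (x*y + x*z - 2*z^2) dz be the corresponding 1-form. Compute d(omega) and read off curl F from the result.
d(omega) = (2*x) dy ∧ dz + (-y - z) dz ∧ dx + (-x - z) dx ∧ dy; curl F = (2*x, -y - z, -x - z)

d omega = sum_{i<j} (∂f_j/∂x_i - ∂f_i/∂x_j) dx_i ∧ dx_j. Under the identification (dy ∧ dz, dz ∧ dx, dx ∧ dy) ↔ (e_x, e_y, e_z), the coefficients are exactly the components of curl F. Compute:
  ∂R/∂y - ∂Q/∂z = (x) - (-x) = 2*x
  ∂P/∂z - ∂R/∂x = (0) - (y + z) = -y - z
  ∂Q/∂x - ∂P/∂y = (-z) - (x) = -x - z.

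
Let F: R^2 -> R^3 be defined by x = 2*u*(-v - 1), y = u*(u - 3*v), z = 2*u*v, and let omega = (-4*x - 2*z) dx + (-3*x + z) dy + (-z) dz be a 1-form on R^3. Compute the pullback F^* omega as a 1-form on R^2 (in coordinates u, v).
F^* omega = (2*u*(8*u*v + 6*u - 18*v^2 - 21*v - 8)) du + (u^2*(-36*v - 34)) dv

Using F^*(f dg) = (f ∘ F) d(g ∘ F), substitute each coordinate x_i by F_i(u, v) in f_i, and replace dx_i by d F_i = (∂F_i/∂u) du + (∂F_i/∂v) dv.
  For the x component: f_1(F) = 4*u*(v + 2); d F_1 = (-2*v - 2) du + (-2*u) dv
  For the y component: f_2(F) = 2*u*(4*v + 3); d F_2 = (2*u - 3*v) du + (-3*u) dv
  For the z component: f_3(F) = -2*u*v; d F_3 = (2*v) du + (2*u) dv
Combining and collecting du, dv coefficients:
  coeff of du: 2*u*(8*u*v + 6*u - 18*v^2 - 21*v - 8)
  coeff of dv: u^2*(-36*v - 34)
F^* omega = (2*u*(8*u*v + 6*u - 18*v^2 - 21*v - 8)) du + (u^2*(-36*v - 34)) dv.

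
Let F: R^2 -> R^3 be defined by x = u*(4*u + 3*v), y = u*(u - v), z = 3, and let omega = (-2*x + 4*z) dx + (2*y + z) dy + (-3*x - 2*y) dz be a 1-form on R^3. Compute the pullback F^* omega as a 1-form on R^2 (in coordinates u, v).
F^* omega = (-60*u^3 - 78*u^2*v - 16*u*v^2 + 102*u + 33*v) du + (u*(-26*u^2 - 16*u*v + 33)) dv

Using F^*(f dg) = (f ∘ F) d(g ∘ F), substitute each coordinate x_i by F_i(u, v) in f_i, and replace dx_i by d F_i = (∂F_i/∂u) du + (∂F_i/∂v) dv.
  For the x component: f_1(F) = -8*u^2 - 6*u*v + 12; d F_1 = (8*u + 3*v) du + (3*u) dv
  For the y component: f_2(F) = 2*u^2 - 2*u*v + 3; d F_2 = (2*u - v) du + (-u) dv
  For the z component: f_3(F) = 7*u*(-2*u - v); d F_3 = (0) du + (0) dv
Combining and collecting du, dv coefficients:
  coeff of du: -60*u^3 - 78*u^2*v - 16*u*v^2 + 102*u + 33*v
  coeff of dv: u*(-26*u^2 - 16*u*v + 33)
F^* omega = (-60*u^3 - 78*u^2*v - 16*u*v^2 + 102*u + 33*v) du + (u*(-26*u^2 - 16*u*v + 33)) dv.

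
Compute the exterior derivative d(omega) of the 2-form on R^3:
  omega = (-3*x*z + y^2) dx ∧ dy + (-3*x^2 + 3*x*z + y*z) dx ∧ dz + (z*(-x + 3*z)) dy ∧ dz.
d(omega) = (-3*x - 2*z) dx ∧ dy ∧ dz

For a 2-form omega = sum_{i<j} g_{ij} dx_i ∧ dx_j, the exterior derivative is
  d(omega) = sum_{i<j} d(g_{ij}) ∧ dx_i ∧ dx_j = sum_{i<j, k} (∂g_{ij}/∂x_k) dx_k ∧ dx_i ∧ dx_j.
Expand each term, using dx_k ∧ dx_i ∧ dx_j = sgn(permutation) dx_{(a)} ∧ dx_{(b)} ∧ dx_{(c)} with (a < b < c) sorted:
  d(-3*x*z + y^2) includes (∂/∂z)(-3*x*z + y^2) dz = (-3*x) dz, which multiplied by dx ∧ dy gives (-3*x) dx ∧ dy ∧ dz
  d(-3*x^2 + 3*x*z + y*z) includes (∂/∂y)(-3*x^2 + 3*x*z + y*z) dy = (z) dy, which multiplied by dx ∧ dz gives (-z) dx ∧ dy ∧ dz
  d(z*(-x + 3*z)) includes (∂/∂x)(z*(-x + 3*z)) dx = (-z) dx, which multiplied by dy ∧ dz gives (-z) dx ∧ dy ∧ dz
Collecting like 3-forms: d(omega) = (-3*x - 2*z) dx ∧ dy ∧ dz.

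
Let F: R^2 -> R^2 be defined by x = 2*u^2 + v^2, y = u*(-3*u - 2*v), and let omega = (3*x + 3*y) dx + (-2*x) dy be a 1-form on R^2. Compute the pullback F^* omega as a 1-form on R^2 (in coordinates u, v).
F^* omega = (12*u^3 - 16*u^2*v + 24*u*v^2 + 4*v^3) du + (8*u^3 - 6*u^2*v - 8*u*v^2 + 6*v^3) dv

Using F^*(f dg) = (f ∘ F) d(g ∘ F), substitute each coordinate x_i by F_i(u, v) in f_i, and replace dx_i by d F_i = (∂F_i/∂u) du + (∂F_i/∂v) dv.
  For the x component: f_1(F) = -3*u^2 - 6*u*v + 3*v^2; d F_1 = (4*u) du + (2*v) dv
  For the y component: f_2(F) = -4*u^2 - 2*v^2; d F_2 = (-6*u - 2*v) du + (-2*u) dv
Combining and collecting du, dv coefficients:
  coeff of du: 12*u^3 - 16*u^2*v + 24*u*v^2 + 4*v^3
  coeff of dv: 8*u^3 - 6*u^2*v - 8*u*v^2 + 6*v^3
F^* omega = (12*u^3 - 16*u^2*v + 24*u*v^2 + 4*v^3) du + (8*u^3 - 6*u^2*v - 8*u*v^2 + 6*v^3) dv.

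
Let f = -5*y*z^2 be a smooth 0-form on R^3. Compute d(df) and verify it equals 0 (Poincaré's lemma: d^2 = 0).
d(df) = 0

Step 1: df = sum_i (∂f/∂x_i) dx_i = (0) dx + (-5*z^2) dy + (-10*y*z) dz.
Step 2: Apply d again. Using the 1-form formula, the coefficient of dx ∧ dy in d(df) is ∂^2 f/∂x ∂y - ∂^2 f/∂y ∂x = (0) - (0) = 0 (equality of mixed partials for smooth f).
Similarly for dx ∧ dz and dy ∧ dz — all coefficients vanish. So d(df) = 0.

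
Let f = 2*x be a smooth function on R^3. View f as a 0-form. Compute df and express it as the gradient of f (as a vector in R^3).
df = (2) dx + (0) dy + (0) dz; grad f = (2, 0, 0)

For a 0-form f, d f = (∂f/∂x) dx + (∂f/∂y) dy + (∂f/∂z) dz. The components of the vector representation are exactly the entries of grad f in Cartesian coordinates:
  ∂f/∂x = 2
  ∂f/∂y = 0
  ∂f/∂z = 0.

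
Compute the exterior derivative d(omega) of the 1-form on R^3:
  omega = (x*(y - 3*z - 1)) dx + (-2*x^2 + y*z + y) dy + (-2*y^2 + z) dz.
d(omega) = (-5*x) dx ∧ dy + (3*x) dx ∧ dz + (-5*y) dy ∧ dz

For a 1-form omega = sum_i f_i dx_i, the exterior derivative is
  d(omega) = sum_{i < j} (∂f_j/∂x_i - ∂f_i/∂x_j) dx_i ∧ dx_j.
  coefficient of dx ∧ dy: ∂f_2/∂x - ∂f_1/∂y = ∂(-2*x^2 + y*z + y)/∂x - ∂(x*(y - 3*z - 1))/∂y = -5*x
  coefficient of dx ∧ dz: ∂f_3/∂x - ∂f_1/∂z = ∂(-2*y^2 + z)/∂x - ∂(x*(y - 3*z - 1))/∂z = 3*x
  coefficient of dy ∧ dz: ∂f_3/∂y - ∂f_2/∂z = ∂(-2*y^2 + z)/∂y - ∂(-2*x^2 + y*z + y)/∂z = -5*y
Assembling: d(omega) = (-5*x) dx ∧ dy + (3*x) dx ∧ dz + (-5*y) dy ∧ dz.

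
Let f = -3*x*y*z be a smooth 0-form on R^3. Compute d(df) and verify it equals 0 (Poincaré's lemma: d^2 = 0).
d(df) = 0

Step 1: df = sum_i (∂f/∂x_i) dx_i = (-3*y*z) dx + (-3*x*z) dy + (-3*x*y) dz.
Step 2: Apply d again. Using the 1-form formula, the coefficient of dx ∧ dy in d(df) is ∂^2 f/∂x ∂y - ∂^2 f/∂y ∂x = (-3*z) - (-3*z) = 0 (equality of mixed partials for smooth f).
Similarly for dx ∧ dz and dy ∧ dz — all coefficients vanish. So d(df) = 0.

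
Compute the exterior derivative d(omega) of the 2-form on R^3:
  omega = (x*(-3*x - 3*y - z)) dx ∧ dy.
d(omega) = (-x) dx ∧ dy ∧ dz

For a 2-form omega = sum_{i<j} g_{ij} dx_i ∧ dx_j, the exterior derivative is
  d(omega) = sum_{i<j} d(g_{ij}) ∧ dx_i ∧ dx_j = sum_{i<j, k} (∂g_{ij}/∂x_k) dx_k ∧ dx_i ∧ dx_j.
Expand each term, using dx_k ∧ dx_i ∧ dx_j = sgn(permutation) dx_{(a)} ∧ dx_{(b)} ∧ dx_{(c)} with (a < b < c) sorted:
  d(x*(-3*x - 3*y - z)) includes (∂/∂z)(x*(-3*x - 3*y - z)) dz = (-x) dz, which multiplied by dx ∧ dy gives (-x) dx ∧ dy ∧ dz
Collecting like 3-forms: d(omega) = (-x) dx ∧ dy ∧ dz.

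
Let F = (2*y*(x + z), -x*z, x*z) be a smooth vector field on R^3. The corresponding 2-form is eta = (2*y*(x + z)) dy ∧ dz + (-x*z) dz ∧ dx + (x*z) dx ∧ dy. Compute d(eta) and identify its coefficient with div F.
d(eta) = (x + 2*y) dx ∧ dy ∧ dz; div F = x + 2*y

For a 2-form in R^3 of the form above, applying d gives a 3-form with coefficient ∂P/∂x + ∂Q/∂y + ∂R/∂z:
  ∂P/∂x = 2*y
  ∂Q/∂y = 0
  ∂R/∂z = x
Sum = x + 2*y, which is exactly div F.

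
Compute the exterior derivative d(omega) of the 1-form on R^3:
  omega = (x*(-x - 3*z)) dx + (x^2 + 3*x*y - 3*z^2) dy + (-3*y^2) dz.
d(omega) = (2*x + 3*y) dx ∧ dy + (3*x) dx ∧ dz + (-6*y + 6*z) dy ∧ dz

For a 1-form omega = sum_i f_i dx_i, the exterior derivative is
  d(omega) = sum_{i < j} (∂f_j/∂x_i - ∂f_i/∂x_j) dx_i ∧ dx_j.
  coefficient of dx ∧ dy: ∂f_2/∂x - ∂f_1/∂y = ∂(x^2 + 3*x*y - 3*z^2)/∂x - ∂(x*(-x - 3*z))/∂y = 2*x + 3*y
  coefficient of dx ∧ dz: ∂f_3/∂x - ∂f_1/∂z = ∂(-3*y^2)/∂x - ∂(x*(-x - 3*z))/∂z = 3*x
  coefficient of dy ∧ dz: ∂f_3/∂y - ∂f_2/∂z = ∂(-3*y^2)/∂y - ∂(x^2 + 3*x*y - 3*z^2)/∂z = -6*y + 6*z
Assembling: d(omega) = (2*x + 3*y) dx ∧ dy + (3*x) dx ∧ dz + (-6*y + 6*z) dy ∧ dz.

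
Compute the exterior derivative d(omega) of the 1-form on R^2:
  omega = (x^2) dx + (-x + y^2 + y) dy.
d(omega) = (-1) dx ∧ dy

For a 1-form omega = sum_i f_i dx_i, the exterior derivative is
  d(omega) = sum_{i < j} (∂f_j/∂x_i - ∂f_i/∂x_j) dx_i ∧ dx_j.
  coefficient of dx ∧ dy: ∂f_2/∂x - ∂f_1/∂y = ∂(-x + y^2 + y)/∂x - ∂(x^2)/∂y = -1
Assembling: d(omega) = (-1) dx ∧ dy.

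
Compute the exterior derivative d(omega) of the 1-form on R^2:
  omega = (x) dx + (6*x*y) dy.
d(omega) = (6*y) dx ∧ dy

For a 1-form omega = sum_i f_i dx_i, the exterior derivative is
  d(omega) = sum_{i < j} (∂f_j/∂x_i - ∂f_i/∂x_j) dx_i ∧ dx_j.
  coefficient of dx ∧ dy: ∂f_2/∂x - ∂f_1/∂y = ∂(6*x*y)/∂x - ∂(x)/∂y = 6*y
Assembling: d(omega) = (6*y) dx ∧ dy.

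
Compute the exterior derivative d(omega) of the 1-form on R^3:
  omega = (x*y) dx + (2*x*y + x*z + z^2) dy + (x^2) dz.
d(omega) = (-x + 2*y + z) dx ∧ dy + (2*x) dx ∧ dz + (-x - 2*z) dy ∧ dz

For a 1-form omega = sum_i f_i dx_i, the exterior derivative is
  d(omega) = sum_{i < j} (∂f_j/∂x_i - ∂f_i/∂x_j) dx_i ∧ dx_j.
  coefficient of dx ∧ dy: ∂f_2/∂x - ∂f_1/∂y = ∂(2*x*y + x*z + z^2)/∂x - ∂(x*y)/∂y = -x + 2*y + z
  coefficient of dx ∧ dz: ∂f_3/∂x - ∂f_1/∂z = ∂(x^2)/∂x - ∂(x*y)/∂z = 2*x
  coefficient of dy ∧ dz: ∂f_3/∂y - ∂f_2/∂z = ∂(x^2)/∂y - ∂(2*x*y + x*z + z^2)/∂z = -x - 2*z
Assembling: d(omega) = (-x + 2*y + z) dx ∧ dy + (2*x) dx ∧ dz + (-x - 2*z) dy ∧ dz.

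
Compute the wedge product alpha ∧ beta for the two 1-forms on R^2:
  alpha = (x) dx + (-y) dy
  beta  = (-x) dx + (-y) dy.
alpha ∧ beta = (-2*x*y) dx ∧ dy

Distribute the wedge, using dx_i ∧ dx_j = -dx_j ∧ dx_i and dx_i ∧ dx_i = 0. For each pair (i, j) with i < j, the coefficient of dx_i ∧ dx_j in alpha ∧ beta is (alpha_i * beta_j - alpha_j * beta_i). Collecting: alpha ∧ beta = (-2*x*y) dx ∧ dy.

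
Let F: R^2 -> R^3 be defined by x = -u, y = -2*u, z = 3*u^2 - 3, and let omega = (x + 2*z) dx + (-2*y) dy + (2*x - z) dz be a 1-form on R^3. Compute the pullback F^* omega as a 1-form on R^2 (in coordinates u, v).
F^* omega = (-18*u^3 - 18*u^2 + 11*u + 6) du

Using F^*(f dg) = (f ∘ F) d(g ∘ F), substitute each coordinate x_i by F_i(u, v) in f_i, and replace dx_i by d F_i = (∂F_i/∂u) du + (∂F_i/∂v) dv.
  For the x component: f_1(F) = 6*u^2 - u - 6; d F_1 = (-1) du + (0) dv
  For the y component: f_2(F) = 4*u; d F_2 = (-2) du + (0) dv
  For the z component: f_3(F) = -3*u^2 - 2*u + 3; d F_3 = (6*u) du + (0) dv
Combining and collecting du, dv coefficients:
  coeff of du: -18*u^3 - 18*u^2 + 11*u + 6
  coeff of dv: 0
F^* omega = (-18*u^3 - 18*u^2 + 11*u + 6) du.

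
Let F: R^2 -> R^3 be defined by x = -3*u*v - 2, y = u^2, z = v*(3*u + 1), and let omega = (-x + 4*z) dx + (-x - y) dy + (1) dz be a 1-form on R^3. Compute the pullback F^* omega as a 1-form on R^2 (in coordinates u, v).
F^* omega = (-2*u^3 + 6*u^2*v - 45*u*v^2 + 4*u - 12*v^2 - 3*v) du + (-45*u^2*v - 12*u*v - 3*u + 1) dv

Using F^*(f dg) = (f ∘ F) d(g ∘ F), substitute each coordinate x_i by F_i(u, v) in f_i, and replace dx_i by d F_i = (∂F_i/∂u) du + (∂F_i/∂v) dv.
  For the x component: f_1(F) = 15*u*v + 4*v + 2; d F_1 = (-3*v) du + (-3*u) dv
  For the y component: f_2(F) = -u^2 + 3*u*v + 2; d F_2 = (2*u) du + (0) dv
  For the z component: f_3(F) = 1; d F_3 = (3*v) du + (3*u + 1) dv
Combining and collecting du, dv coefficients:
  coeff of du: -2*u^3 + 6*u^2*v - 45*u*v^2 + 4*u - 12*v^2 - 3*v
  coeff of dv: -45*u^2*v - 12*u*v - 3*u + 1
F^* omega = (-2*u^3 + 6*u^2*v - 45*u*v^2 + 4*u - 12*v^2 - 3*v) du + (-45*u^2*v - 12*u*v - 3*u + 1) dv.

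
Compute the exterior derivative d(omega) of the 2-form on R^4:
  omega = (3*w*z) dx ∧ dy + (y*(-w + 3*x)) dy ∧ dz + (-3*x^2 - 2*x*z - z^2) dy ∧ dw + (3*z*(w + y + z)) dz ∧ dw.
d(omega) = (3*w + 3*y) dx ∧ dy ∧ dz + (-6*x + z) dx ∧ dy ∧ dw + (2*x - y + 5*z) dy ∧ dz ∧ dw

For a 2-form omega = sum_{i<j} g_{ij} dx_i ∧ dx_j, the exterior derivative is
  d(omega) = sum_{i<j} d(g_{ij}) ∧ dx_i ∧ dx_j = sum_{i<j, k} (∂g_{ij}/∂x_k) dx_k ∧ dx_i ∧ dx_j.
Expand each term, using dx_k ∧ dx_i ∧ dx_j = sgn(permutation) dx_{(a)} ∧ dx_{(b)} ∧ dx_{(c)} with (a < b < c) sorted:
  d(3*w*z) includes (∂/∂z)(3*w*z) dz = (3*w) dz, which multiplied by dx ∧ dy gives (3*w) dx ∧ dy ∧ dz
  d(3*w*z) includes (∂/∂w)(3*w*z) dw = (3*z) dw, which multiplied by dx ∧ dy gives (3*z) dx ∧ dy ∧ dw
  d(y*(-w + 3*x)) includes (∂/∂x)(y*(-w + 3*x)) dx = (3*y) dx, which multiplied by dy ∧ dz gives (3*y) dx ∧ dy ∧ dz
  d(y*(-w + 3*x)) includes (∂/∂w)(y*(-w + 3*x)) dw = (-y) dw, which multiplied by dy ∧ dz gives (-y) dy ∧ dz ∧ dw
  d(-3*x^2 - 2*x*z - z^2) includes (∂/∂x)(-3*x^2 - 2*x*z - z^2) dx = (-6*x - 2*z) dx, which multiplied by dy ∧ dw gives (-6*x - 2*z) dx ∧ dy ∧ dw
  d(-3*x^2 - 2*x*z - z^2) includes (∂/∂z)(-3*x^2 - 2*x*z - z^2) dz = (-2*x - 2*z) dz, which multiplied by dy ∧ dw gives (2*x + 2*z) dy ∧ dz ∧ dw
  d(3*z*(w + y + z)) includes (∂/∂y)(3*z*(w + y + z)) dy = (3*z) dy, which multiplied by dz ∧ dw gives (3*z) dy ∧ dz ∧ dw
Collecting like 3-forms: d(omega) = (3*w + 3*y) dx ∧ dy ∧ dz + (-6*x + z) dx ∧ dy ∧ dw + (2*x - y + 5*z) dy ∧ dz ∧ dw.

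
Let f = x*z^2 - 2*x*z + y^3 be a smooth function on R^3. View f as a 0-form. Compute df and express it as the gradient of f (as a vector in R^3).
df = (z*(z - 2)) dx + (3*y^2) dy + (2*x*(z - 1)) dz; grad f = (z*(z - 2), 3*y^2, 2*x*(z - 1))

For a 0-form f, d f = (∂f/∂x) dx + (∂f/∂y) dy + (∂f/∂z) dz. The components of the vector representation are exactly the entries of grad f in Cartesian coordinates:
  ∂f/∂x = z*(z - 2)
  ∂f/∂y = 3*y^2
  ∂f/∂z = 2*x*(z - 1).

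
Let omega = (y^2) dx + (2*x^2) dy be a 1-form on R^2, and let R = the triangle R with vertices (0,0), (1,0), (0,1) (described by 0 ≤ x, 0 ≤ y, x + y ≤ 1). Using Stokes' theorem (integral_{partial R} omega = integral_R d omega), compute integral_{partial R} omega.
integral_(partial R) omega = 1/3

Stokes: integral_partial_R omega = integral_R d omega with d omega = (∂Q/∂x - ∂P/∂y) dx ∧ dy.
  ∂Q/∂x = 4*x
  ∂P/∂y = 2*y
  integrand = ∂Q/∂x - ∂P/∂y = 4*x - 2*y.
Integrating over R: integral_0^1 integral_0^{1-x} (4*x - 2*y) dy dx = 1/3.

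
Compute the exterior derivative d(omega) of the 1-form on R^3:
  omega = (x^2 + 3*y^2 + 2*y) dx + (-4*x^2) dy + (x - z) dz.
d(omega) = (-8*x - 6*y - 2) dx ∧ dy + (1) dx ∧ dz

For a 1-form omega = sum_i f_i dx_i, the exterior derivative is
  d(omega) = sum_{i < j} (∂f_j/∂x_i - ∂f_i/∂x_j) dx_i ∧ dx_j.
  coefficient of dx ∧ dy: ∂f_2/∂x - ∂f_1/∂y = ∂(-4*x^2)/∂x - ∂(x^2 + 3*y^2 + 2*y)/∂y = -8*x - 6*y - 2
  coefficient of dx ∧ dz: ∂f_3/∂x - ∂f_1/∂z = ∂(x - z)/∂x - ∂(x^2 + 3*y^2 + 2*y)/∂z = 1
Assembling: d(omega) = (-8*x - 6*y - 2) dx ∧ dy + (1) dx ∧ dz.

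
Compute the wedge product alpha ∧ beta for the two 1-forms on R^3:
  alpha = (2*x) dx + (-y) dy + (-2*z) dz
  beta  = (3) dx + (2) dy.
alpha ∧ beta = (4*x + 3*y) dx ∧ dy + (6*z) dx ∧ dz + (4*z) dy ∧ dz

Distribute the wedge, using dx_i ∧ dx_j = -dx_j ∧ dx_i and dx_i ∧ dx_i = 0. For each pair (i, j) with i < j, the coefficient of dx_i ∧ dx_j in alpha ∧ beta is (alpha_i * beta_j - alpha_j * beta_i). Collecting: alpha ∧ beta = (4*x + 3*y) dx ∧ dy + (6*z) dx ∧ dz + (4*z) dy ∧ dz.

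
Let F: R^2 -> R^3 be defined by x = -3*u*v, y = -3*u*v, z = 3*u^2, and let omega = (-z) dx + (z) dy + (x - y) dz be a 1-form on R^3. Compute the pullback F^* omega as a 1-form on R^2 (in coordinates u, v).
F^* omega = 0

Using F^*(f dg) = (f ∘ F) d(g ∘ F), substitute each coordinate x_i by F_i(u, v) in f_i, and replace dx_i by d F_i = (∂F_i/∂u) du + (∂F_i/∂v) dv.
  For the x component: f_1(F) = -3*u^2; d F_1 = (-3*v) du + (-3*u) dv
  For the y component: f_2(F) = 3*u^2; d F_2 = (-3*v) du + (-3*u) dv
  For the z component: f_3(F) = 0; d F_3 = (6*u) du + (0) dv
Combining and collecting du, dv coefficients:
  coeff of du: 0
  coeff of dv: 0
F^* omega = 0.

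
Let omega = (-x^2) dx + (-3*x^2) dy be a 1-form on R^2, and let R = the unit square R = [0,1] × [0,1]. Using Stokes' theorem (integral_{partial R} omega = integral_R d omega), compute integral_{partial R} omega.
integral_(partial R) omega = -3

Stokes: integral_partial_R omega = integral_R d omega with d omega = (∂Q/∂x - ∂P/∂y) dx ∧ dy.
  ∂Q/∂x = -6*x
  ∂P/∂y = 0
  integrand = ∂Q/∂x - ∂P/∂y = -6*x.
Integrating over R: integral_0^1 integral_0^1 (-6*x) dx dy = -3.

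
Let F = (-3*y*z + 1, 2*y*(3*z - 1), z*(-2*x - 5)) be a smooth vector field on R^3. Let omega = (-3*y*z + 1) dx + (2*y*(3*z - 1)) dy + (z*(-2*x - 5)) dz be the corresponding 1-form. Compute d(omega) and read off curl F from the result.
d(omega) = (-6*y) dy ∧ dz + (-3*y + 2*z) dz ∧ dx + (3*z) dx ∧ dy; curl F = (-6*y, -3*y + 2*z, 3*z)

d omega = sum_{i<j} (∂f_j/∂x_i - ∂f_i/∂x_j) dx_i ∧ dx_j. Under the identification (dy ∧ dz, dz ∧ dx, dx ∧ dy) ↔ (e_x, e_y, e_z), the coefficients are exactly the components of curl F. Compute:
  ∂R/∂y - ∂Q/∂z = (0) - (6*y) = -6*y
  ∂P/∂z - ∂R/∂x = (-3*y) - (-2*z) = -3*y + 2*z
  ∂Q/∂x - ∂P/∂y = (0) - (-3*z) = 3*z.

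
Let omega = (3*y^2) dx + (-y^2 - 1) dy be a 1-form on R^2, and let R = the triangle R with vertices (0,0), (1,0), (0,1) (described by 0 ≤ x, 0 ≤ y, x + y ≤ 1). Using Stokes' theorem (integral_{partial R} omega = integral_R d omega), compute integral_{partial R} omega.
integral_(partial R) omega = -1

Stokes: integral_partial_R omega = integral_R d omega with d omega = (∂Q/∂x - ∂P/∂y) dx ∧ dy.
  ∂Q/∂x = 0
  ∂P/∂y = 6*y
  integrand = ∂Q/∂x - ∂P/∂y = -6*y.
Integrating over R: integral_0^1 integral_0^{1-x} (-6*y) dy dx = -1.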